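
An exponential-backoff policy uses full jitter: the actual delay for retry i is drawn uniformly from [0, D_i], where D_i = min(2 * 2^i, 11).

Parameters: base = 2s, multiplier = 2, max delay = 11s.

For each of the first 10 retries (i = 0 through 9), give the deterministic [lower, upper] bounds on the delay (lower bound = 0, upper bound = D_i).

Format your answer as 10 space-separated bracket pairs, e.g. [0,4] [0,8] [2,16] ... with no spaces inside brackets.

Answer: [0,2] [0,4] [0,8] [0,11] [0,11] [0,11] [0,11] [0,11] [0,11] [0,11]

Derivation:
Computing bounds per retry:
  i=0: D_i=min(2*2^0,11)=2, bounds=[0,2]
  i=1: D_i=min(2*2^1,11)=4, bounds=[0,4]
  i=2: D_i=min(2*2^2,11)=8, bounds=[0,8]
  i=3: D_i=min(2*2^3,11)=11, bounds=[0,11]
  i=4: D_i=min(2*2^4,11)=11, bounds=[0,11]
  i=5: D_i=min(2*2^5,11)=11, bounds=[0,11]
  i=6: D_i=min(2*2^6,11)=11, bounds=[0,11]
  i=7: D_i=min(2*2^7,11)=11, bounds=[0,11]
  i=8: D_i=min(2*2^8,11)=11, bounds=[0,11]
  i=9: D_i=min(2*2^9,11)=11, bounds=[0,11]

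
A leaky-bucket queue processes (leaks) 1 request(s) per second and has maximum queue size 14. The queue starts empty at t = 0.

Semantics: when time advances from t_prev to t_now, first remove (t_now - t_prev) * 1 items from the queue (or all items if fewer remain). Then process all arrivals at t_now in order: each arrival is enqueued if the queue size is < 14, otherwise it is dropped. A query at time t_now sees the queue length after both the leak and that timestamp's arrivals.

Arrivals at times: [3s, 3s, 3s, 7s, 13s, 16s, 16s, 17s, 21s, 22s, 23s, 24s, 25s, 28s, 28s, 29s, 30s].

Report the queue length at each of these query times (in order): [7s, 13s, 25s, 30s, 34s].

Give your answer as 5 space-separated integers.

Answer: 1 1 1 2 0

Derivation:
Queue lengths at query times:
  query t=7s: backlog = 1
  query t=13s: backlog = 1
  query t=25s: backlog = 1
  query t=30s: backlog = 2
  query t=34s: backlog = 0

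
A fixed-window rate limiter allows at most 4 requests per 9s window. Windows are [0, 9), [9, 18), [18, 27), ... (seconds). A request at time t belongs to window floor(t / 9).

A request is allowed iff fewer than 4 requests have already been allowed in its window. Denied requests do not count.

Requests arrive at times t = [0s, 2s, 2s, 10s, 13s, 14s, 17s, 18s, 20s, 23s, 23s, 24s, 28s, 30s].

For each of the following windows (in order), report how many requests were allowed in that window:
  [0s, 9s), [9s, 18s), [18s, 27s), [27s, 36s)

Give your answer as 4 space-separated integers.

Processing requests:
  req#1 t=0s (window 0): ALLOW
  req#2 t=2s (window 0): ALLOW
  req#3 t=2s (window 0): ALLOW
  req#4 t=10s (window 1): ALLOW
  req#5 t=13s (window 1): ALLOW
  req#6 t=14s (window 1): ALLOW
  req#7 t=17s (window 1): ALLOW
  req#8 t=18s (window 2): ALLOW
  req#9 t=20s (window 2): ALLOW
  req#10 t=23s (window 2): ALLOW
  req#11 t=23s (window 2): ALLOW
  req#12 t=24s (window 2): DENY
  req#13 t=28s (window 3): ALLOW
  req#14 t=30s (window 3): ALLOW

Allowed counts by window: 3 4 4 2

Answer: 3 4 4 2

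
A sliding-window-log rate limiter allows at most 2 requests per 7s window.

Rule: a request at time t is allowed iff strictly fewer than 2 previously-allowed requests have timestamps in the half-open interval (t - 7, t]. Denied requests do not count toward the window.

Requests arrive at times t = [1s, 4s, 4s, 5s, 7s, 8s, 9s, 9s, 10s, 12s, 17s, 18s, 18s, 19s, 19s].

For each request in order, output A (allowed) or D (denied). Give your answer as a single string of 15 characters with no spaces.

Answer: AADDDADDDAADDAD

Derivation:
Tracking allowed requests in the window:
  req#1 t=1s: ALLOW
  req#2 t=4s: ALLOW
  req#3 t=4s: DENY
  req#4 t=5s: DENY
  req#5 t=7s: DENY
  req#6 t=8s: ALLOW
  req#7 t=9s: DENY
  req#8 t=9s: DENY
  req#9 t=10s: DENY
  req#10 t=12s: ALLOW
  req#11 t=17s: ALLOW
  req#12 t=18s: DENY
  req#13 t=18s: DENY
  req#14 t=19s: ALLOW
  req#15 t=19s: DENY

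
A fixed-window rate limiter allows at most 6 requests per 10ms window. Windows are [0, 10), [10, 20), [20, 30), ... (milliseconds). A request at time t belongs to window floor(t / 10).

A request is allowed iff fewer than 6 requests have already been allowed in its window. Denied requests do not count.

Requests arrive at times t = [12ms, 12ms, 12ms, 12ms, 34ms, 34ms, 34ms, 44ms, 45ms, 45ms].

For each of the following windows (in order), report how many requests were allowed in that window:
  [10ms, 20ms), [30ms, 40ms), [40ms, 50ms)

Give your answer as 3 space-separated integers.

Answer: 4 3 3

Derivation:
Processing requests:
  req#1 t=12ms (window 1): ALLOW
  req#2 t=12ms (window 1): ALLOW
  req#3 t=12ms (window 1): ALLOW
  req#4 t=12ms (window 1): ALLOW
  req#5 t=34ms (window 3): ALLOW
  req#6 t=34ms (window 3): ALLOW
  req#7 t=34ms (window 3): ALLOW
  req#8 t=44ms (window 4): ALLOW
  req#9 t=45ms (window 4): ALLOW
  req#10 t=45ms (window 4): ALLOW

Allowed counts by window: 4 3 3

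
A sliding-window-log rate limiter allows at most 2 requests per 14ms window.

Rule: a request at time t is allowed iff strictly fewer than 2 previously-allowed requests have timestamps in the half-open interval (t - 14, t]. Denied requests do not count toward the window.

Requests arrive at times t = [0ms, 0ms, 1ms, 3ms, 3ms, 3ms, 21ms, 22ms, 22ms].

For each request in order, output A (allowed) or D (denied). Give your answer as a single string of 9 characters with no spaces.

Answer: AADDDDAAD

Derivation:
Tracking allowed requests in the window:
  req#1 t=0ms: ALLOW
  req#2 t=0ms: ALLOW
  req#3 t=1ms: DENY
  req#4 t=3ms: DENY
  req#5 t=3ms: DENY
  req#6 t=3ms: DENY
  req#7 t=21ms: ALLOW
  req#8 t=22ms: ALLOW
  req#9 t=22ms: DENY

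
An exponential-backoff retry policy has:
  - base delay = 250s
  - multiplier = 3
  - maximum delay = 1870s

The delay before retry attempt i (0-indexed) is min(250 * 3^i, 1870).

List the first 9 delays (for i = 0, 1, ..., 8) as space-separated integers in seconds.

Computing each delay:
  i=0: min(250*3^0, 1870) = 250
  i=1: min(250*3^1, 1870) = 750
  i=2: min(250*3^2, 1870) = 1870
  i=3: min(250*3^3, 1870) = 1870
  i=4: min(250*3^4, 1870) = 1870
  i=5: min(250*3^5, 1870) = 1870
  i=6: min(250*3^6, 1870) = 1870
  i=7: min(250*3^7, 1870) = 1870
  i=8: min(250*3^8, 1870) = 1870

Answer: 250 750 1870 1870 1870 1870 1870 1870 1870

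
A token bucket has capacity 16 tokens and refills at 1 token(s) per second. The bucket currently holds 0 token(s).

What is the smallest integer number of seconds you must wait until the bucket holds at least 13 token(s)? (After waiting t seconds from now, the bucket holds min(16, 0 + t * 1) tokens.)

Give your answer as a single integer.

Answer: 13

Derivation:
Need 0 + t * 1 >= 13, so t >= 13/1.
Smallest integer t = ceil(13/1) = 13.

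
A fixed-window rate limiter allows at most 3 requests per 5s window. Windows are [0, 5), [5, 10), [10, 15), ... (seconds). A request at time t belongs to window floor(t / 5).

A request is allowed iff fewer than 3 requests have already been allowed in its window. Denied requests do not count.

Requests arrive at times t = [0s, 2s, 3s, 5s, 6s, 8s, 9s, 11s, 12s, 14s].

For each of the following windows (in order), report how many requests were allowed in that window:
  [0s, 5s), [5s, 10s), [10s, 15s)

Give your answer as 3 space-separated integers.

Answer: 3 3 3

Derivation:
Processing requests:
  req#1 t=0s (window 0): ALLOW
  req#2 t=2s (window 0): ALLOW
  req#3 t=3s (window 0): ALLOW
  req#4 t=5s (window 1): ALLOW
  req#5 t=6s (window 1): ALLOW
  req#6 t=8s (window 1): ALLOW
  req#7 t=9s (window 1): DENY
  req#8 t=11s (window 2): ALLOW
  req#9 t=12s (window 2): ALLOW
  req#10 t=14s (window 2): ALLOW

Allowed counts by window: 3 3 3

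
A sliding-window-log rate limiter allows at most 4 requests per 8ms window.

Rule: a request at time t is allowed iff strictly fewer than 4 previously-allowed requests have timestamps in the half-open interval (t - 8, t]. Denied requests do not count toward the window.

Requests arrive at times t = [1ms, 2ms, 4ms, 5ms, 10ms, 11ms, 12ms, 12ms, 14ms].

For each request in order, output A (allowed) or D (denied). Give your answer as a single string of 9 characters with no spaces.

Tracking allowed requests in the window:
  req#1 t=1ms: ALLOW
  req#2 t=2ms: ALLOW
  req#3 t=4ms: ALLOW
  req#4 t=5ms: ALLOW
  req#5 t=10ms: ALLOW
  req#6 t=11ms: ALLOW
  req#7 t=12ms: ALLOW
  req#8 t=12ms: DENY
  req#9 t=14ms: ALLOW

Answer: AAAAAAADA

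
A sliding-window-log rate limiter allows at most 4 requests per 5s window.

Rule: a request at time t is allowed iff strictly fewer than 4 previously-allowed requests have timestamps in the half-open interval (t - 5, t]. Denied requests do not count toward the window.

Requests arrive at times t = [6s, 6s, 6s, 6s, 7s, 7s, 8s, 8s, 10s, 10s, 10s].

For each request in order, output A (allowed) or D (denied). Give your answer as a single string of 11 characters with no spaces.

Answer: AAAADDDDDDD

Derivation:
Tracking allowed requests in the window:
  req#1 t=6s: ALLOW
  req#2 t=6s: ALLOW
  req#3 t=6s: ALLOW
  req#4 t=6s: ALLOW
  req#5 t=7s: DENY
  req#6 t=7s: DENY
  req#7 t=8s: DENY
  req#8 t=8s: DENY
  req#9 t=10s: DENY
  req#10 t=10s: DENY
  req#11 t=10s: DENY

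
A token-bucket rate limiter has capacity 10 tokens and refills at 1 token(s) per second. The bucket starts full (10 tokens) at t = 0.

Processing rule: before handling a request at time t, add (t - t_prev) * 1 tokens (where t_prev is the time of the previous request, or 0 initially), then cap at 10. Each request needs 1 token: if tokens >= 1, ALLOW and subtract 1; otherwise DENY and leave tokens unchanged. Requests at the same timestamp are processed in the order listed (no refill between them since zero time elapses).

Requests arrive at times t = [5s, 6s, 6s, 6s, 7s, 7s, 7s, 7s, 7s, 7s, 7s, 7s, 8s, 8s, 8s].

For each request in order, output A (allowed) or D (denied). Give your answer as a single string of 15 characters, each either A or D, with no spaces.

Answer: AAAAAAAAAAAAADD

Derivation:
Simulating step by step:
  req#1 t=5s: ALLOW
  req#2 t=6s: ALLOW
  req#3 t=6s: ALLOW
  req#4 t=6s: ALLOW
  req#5 t=7s: ALLOW
  req#6 t=7s: ALLOW
  req#7 t=7s: ALLOW
  req#8 t=7s: ALLOW
  req#9 t=7s: ALLOW
  req#10 t=7s: ALLOW
  req#11 t=7s: ALLOW
  req#12 t=7s: ALLOW
  req#13 t=8s: ALLOW
  req#14 t=8s: DENY
  req#15 t=8s: DENY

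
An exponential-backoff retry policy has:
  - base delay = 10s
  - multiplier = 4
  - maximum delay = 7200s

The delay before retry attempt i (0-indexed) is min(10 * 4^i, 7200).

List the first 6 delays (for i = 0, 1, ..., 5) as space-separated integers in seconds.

Answer: 10 40 160 640 2560 7200

Derivation:
Computing each delay:
  i=0: min(10*4^0, 7200) = 10
  i=1: min(10*4^1, 7200) = 40
  i=2: min(10*4^2, 7200) = 160
  i=3: min(10*4^3, 7200) = 640
  i=4: min(10*4^4, 7200) = 2560
  i=5: min(10*4^5, 7200) = 7200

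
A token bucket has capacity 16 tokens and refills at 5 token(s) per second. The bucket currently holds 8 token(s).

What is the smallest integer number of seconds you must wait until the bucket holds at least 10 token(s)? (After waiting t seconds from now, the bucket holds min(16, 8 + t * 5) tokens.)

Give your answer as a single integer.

Answer: 1

Derivation:
Need 8 + t * 5 >= 10, so t >= 2/5.
Smallest integer t = ceil(2/5) = 1.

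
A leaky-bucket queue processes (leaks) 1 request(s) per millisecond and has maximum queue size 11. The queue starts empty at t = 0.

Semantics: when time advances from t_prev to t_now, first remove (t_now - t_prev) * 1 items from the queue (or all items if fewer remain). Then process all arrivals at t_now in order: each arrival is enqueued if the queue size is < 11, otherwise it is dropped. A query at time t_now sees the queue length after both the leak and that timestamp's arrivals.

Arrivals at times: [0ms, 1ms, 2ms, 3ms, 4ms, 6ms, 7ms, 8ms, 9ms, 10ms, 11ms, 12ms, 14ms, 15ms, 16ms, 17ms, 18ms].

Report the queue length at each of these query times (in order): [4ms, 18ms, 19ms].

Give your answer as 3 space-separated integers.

Queue lengths at query times:
  query t=4ms: backlog = 1
  query t=18ms: backlog = 1
  query t=19ms: backlog = 0

Answer: 1 1 0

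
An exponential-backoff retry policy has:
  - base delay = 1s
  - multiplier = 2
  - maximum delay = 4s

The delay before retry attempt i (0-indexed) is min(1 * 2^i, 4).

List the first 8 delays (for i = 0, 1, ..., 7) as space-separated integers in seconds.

Answer: 1 2 4 4 4 4 4 4

Derivation:
Computing each delay:
  i=0: min(1*2^0, 4) = 1
  i=1: min(1*2^1, 4) = 2
  i=2: min(1*2^2, 4) = 4
  i=3: min(1*2^3, 4) = 4
  i=4: min(1*2^4, 4) = 4
  i=5: min(1*2^5, 4) = 4
  i=6: min(1*2^6, 4) = 4
  i=7: min(1*2^7, 4) = 4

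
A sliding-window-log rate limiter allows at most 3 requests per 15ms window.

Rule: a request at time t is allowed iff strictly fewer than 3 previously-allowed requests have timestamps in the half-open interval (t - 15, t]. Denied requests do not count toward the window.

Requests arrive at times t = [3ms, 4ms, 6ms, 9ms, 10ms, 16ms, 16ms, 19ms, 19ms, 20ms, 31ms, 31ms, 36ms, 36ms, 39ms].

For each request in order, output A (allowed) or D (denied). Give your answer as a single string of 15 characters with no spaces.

Tracking allowed requests in the window:
  req#1 t=3ms: ALLOW
  req#2 t=4ms: ALLOW
  req#3 t=6ms: ALLOW
  req#4 t=9ms: DENY
  req#5 t=10ms: DENY
  req#6 t=16ms: DENY
  req#7 t=16ms: DENY
  req#8 t=19ms: ALLOW
  req#9 t=19ms: ALLOW
  req#10 t=20ms: DENY
  req#11 t=31ms: ALLOW
  req#12 t=31ms: DENY
  req#13 t=36ms: ALLOW
  req#14 t=36ms: ALLOW
  req#15 t=39ms: DENY

Answer: AAADDDDAADADAAD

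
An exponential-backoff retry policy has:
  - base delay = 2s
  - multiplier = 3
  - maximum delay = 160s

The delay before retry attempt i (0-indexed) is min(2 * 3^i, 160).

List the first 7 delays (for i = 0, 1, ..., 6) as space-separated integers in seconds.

Answer: 2 6 18 54 160 160 160

Derivation:
Computing each delay:
  i=0: min(2*3^0, 160) = 2
  i=1: min(2*3^1, 160) = 6
  i=2: min(2*3^2, 160) = 18
  i=3: min(2*3^3, 160) = 54
  i=4: min(2*3^4, 160) = 160
  i=5: min(2*3^5, 160) = 160
  i=6: min(2*3^6, 160) = 160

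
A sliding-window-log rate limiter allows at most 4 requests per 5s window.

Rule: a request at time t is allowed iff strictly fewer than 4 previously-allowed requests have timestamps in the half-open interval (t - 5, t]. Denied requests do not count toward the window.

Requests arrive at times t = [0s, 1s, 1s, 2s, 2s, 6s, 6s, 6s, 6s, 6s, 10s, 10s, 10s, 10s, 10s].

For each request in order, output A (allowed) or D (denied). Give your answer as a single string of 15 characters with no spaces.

Tracking allowed requests in the window:
  req#1 t=0s: ALLOW
  req#2 t=1s: ALLOW
  req#3 t=1s: ALLOW
  req#4 t=2s: ALLOW
  req#5 t=2s: DENY
  req#6 t=6s: ALLOW
  req#7 t=6s: ALLOW
  req#8 t=6s: ALLOW
  req#9 t=6s: DENY
  req#10 t=6s: DENY
  req#11 t=10s: ALLOW
  req#12 t=10s: DENY
  req#13 t=10s: DENY
  req#14 t=10s: DENY
  req#15 t=10s: DENY

Answer: AAAADAAADDADDDD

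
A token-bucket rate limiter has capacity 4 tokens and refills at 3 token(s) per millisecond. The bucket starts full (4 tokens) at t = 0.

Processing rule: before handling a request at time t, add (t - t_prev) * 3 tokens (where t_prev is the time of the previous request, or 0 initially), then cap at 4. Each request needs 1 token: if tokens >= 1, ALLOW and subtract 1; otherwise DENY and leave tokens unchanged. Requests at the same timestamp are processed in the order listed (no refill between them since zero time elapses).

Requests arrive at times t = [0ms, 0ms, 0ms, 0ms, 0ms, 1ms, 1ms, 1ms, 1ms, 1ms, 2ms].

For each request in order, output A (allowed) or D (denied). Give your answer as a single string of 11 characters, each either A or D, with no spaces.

Simulating step by step:
  req#1 t=0ms: ALLOW
  req#2 t=0ms: ALLOW
  req#3 t=0ms: ALLOW
  req#4 t=0ms: ALLOW
  req#5 t=0ms: DENY
  req#6 t=1ms: ALLOW
  req#7 t=1ms: ALLOW
  req#8 t=1ms: ALLOW
  req#9 t=1ms: DENY
  req#10 t=1ms: DENY
  req#11 t=2ms: ALLOW

Answer: AAAADAAADDA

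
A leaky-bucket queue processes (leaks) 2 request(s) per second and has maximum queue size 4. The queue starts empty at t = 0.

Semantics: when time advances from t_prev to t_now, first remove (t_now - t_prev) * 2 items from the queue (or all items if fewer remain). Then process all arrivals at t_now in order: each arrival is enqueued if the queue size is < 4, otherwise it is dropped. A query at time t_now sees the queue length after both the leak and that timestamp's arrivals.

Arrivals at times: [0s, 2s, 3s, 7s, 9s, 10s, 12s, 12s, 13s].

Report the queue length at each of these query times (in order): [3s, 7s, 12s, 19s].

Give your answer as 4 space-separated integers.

Answer: 1 1 2 0

Derivation:
Queue lengths at query times:
  query t=3s: backlog = 1
  query t=7s: backlog = 1
  query t=12s: backlog = 2
  query t=19s: backlog = 0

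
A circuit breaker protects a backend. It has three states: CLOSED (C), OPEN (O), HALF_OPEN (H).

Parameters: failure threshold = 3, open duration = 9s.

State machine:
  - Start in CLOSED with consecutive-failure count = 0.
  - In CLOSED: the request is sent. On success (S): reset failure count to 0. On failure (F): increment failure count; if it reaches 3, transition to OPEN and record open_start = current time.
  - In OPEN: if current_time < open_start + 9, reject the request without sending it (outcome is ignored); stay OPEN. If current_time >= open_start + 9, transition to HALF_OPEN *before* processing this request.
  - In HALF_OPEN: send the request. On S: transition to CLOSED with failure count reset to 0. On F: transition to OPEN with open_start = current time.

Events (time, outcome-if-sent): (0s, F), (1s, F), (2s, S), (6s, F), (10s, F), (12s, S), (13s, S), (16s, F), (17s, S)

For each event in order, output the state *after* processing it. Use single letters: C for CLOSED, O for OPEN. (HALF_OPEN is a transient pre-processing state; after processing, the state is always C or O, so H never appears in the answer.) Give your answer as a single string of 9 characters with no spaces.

State after each event:
  event#1 t=0s outcome=F: state=CLOSED
  event#2 t=1s outcome=F: state=CLOSED
  event#3 t=2s outcome=S: state=CLOSED
  event#4 t=6s outcome=F: state=CLOSED
  event#5 t=10s outcome=F: state=CLOSED
  event#6 t=12s outcome=S: state=CLOSED
  event#7 t=13s outcome=S: state=CLOSED
  event#8 t=16s outcome=F: state=CLOSED
  event#9 t=17s outcome=S: state=CLOSED

Answer: CCCCCCCCC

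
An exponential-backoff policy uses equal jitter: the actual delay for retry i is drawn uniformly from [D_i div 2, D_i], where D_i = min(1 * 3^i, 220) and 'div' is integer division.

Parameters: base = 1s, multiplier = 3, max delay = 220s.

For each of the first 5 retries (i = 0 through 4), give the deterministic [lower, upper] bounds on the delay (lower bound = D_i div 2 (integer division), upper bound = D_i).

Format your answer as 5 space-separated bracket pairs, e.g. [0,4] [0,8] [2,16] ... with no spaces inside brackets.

Computing bounds per retry:
  i=0: D_i=min(1*3^0,220)=1, bounds=[0,1]
  i=1: D_i=min(1*3^1,220)=3, bounds=[1,3]
  i=2: D_i=min(1*3^2,220)=9, bounds=[4,9]
  i=3: D_i=min(1*3^3,220)=27, bounds=[13,27]
  i=4: D_i=min(1*3^4,220)=81, bounds=[40,81]

Answer: [0,1] [1,3] [4,9] [13,27] [40,81]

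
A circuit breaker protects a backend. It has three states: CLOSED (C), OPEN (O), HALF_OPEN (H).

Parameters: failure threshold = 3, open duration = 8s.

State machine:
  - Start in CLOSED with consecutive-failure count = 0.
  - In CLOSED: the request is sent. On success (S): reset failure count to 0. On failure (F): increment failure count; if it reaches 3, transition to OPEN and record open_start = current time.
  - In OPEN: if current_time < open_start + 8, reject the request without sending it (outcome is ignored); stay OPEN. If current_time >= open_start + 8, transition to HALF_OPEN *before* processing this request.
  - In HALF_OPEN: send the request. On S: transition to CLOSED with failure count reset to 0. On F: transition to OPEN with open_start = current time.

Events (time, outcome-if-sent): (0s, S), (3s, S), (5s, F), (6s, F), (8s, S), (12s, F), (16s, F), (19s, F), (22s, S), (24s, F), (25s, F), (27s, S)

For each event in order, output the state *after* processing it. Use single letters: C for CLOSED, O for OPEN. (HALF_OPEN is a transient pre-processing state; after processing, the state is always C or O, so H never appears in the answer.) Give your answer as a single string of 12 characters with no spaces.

State after each event:
  event#1 t=0s outcome=S: state=CLOSED
  event#2 t=3s outcome=S: state=CLOSED
  event#3 t=5s outcome=F: state=CLOSED
  event#4 t=6s outcome=F: state=CLOSED
  event#5 t=8s outcome=S: state=CLOSED
  event#6 t=12s outcome=F: state=CLOSED
  event#7 t=16s outcome=F: state=CLOSED
  event#8 t=19s outcome=F: state=OPEN
  event#9 t=22s outcome=S: state=OPEN
  event#10 t=24s outcome=F: state=OPEN
  event#11 t=25s outcome=F: state=OPEN
  event#12 t=27s outcome=S: state=CLOSED

Answer: CCCCCCCOOOOC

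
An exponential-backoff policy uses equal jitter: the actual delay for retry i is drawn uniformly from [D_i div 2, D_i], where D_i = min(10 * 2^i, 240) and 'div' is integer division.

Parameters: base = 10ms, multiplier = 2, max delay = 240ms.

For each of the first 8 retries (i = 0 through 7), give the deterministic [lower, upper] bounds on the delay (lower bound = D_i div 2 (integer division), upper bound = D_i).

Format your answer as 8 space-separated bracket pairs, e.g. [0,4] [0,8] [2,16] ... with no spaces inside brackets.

Answer: [5,10] [10,20] [20,40] [40,80] [80,160] [120,240] [120,240] [120,240]

Derivation:
Computing bounds per retry:
  i=0: D_i=min(10*2^0,240)=10, bounds=[5,10]
  i=1: D_i=min(10*2^1,240)=20, bounds=[10,20]
  i=2: D_i=min(10*2^2,240)=40, bounds=[20,40]
  i=3: D_i=min(10*2^3,240)=80, bounds=[40,80]
  i=4: D_i=min(10*2^4,240)=160, bounds=[80,160]
  i=5: D_i=min(10*2^5,240)=240, bounds=[120,240]
  i=6: D_i=min(10*2^6,240)=240, bounds=[120,240]
  i=7: D_i=min(10*2^7,240)=240, bounds=[120,240]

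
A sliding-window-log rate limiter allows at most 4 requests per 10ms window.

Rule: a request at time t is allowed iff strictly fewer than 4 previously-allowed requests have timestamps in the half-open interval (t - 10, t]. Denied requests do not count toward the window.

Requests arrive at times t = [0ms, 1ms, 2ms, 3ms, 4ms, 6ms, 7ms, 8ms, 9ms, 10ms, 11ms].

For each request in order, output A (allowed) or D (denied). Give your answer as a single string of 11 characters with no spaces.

Tracking allowed requests in the window:
  req#1 t=0ms: ALLOW
  req#2 t=1ms: ALLOW
  req#3 t=2ms: ALLOW
  req#4 t=3ms: ALLOW
  req#5 t=4ms: DENY
  req#6 t=6ms: DENY
  req#7 t=7ms: DENY
  req#8 t=8ms: DENY
  req#9 t=9ms: DENY
  req#10 t=10ms: ALLOW
  req#11 t=11ms: ALLOW

Answer: AAAADDDDDAA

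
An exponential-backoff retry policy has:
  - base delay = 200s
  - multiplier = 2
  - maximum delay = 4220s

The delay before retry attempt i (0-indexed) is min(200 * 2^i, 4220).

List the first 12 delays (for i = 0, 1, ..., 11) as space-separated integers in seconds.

Computing each delay:
  i=0: min(200*2^0, 4220) = 200
  i=1: min(200*2^1, 4220) = 400
  i=2: min(200*2^2, 4220) = 800
  i=3: min(200*2^3, 4220) = 1600
  i=4: min(200*2^4, 4220) = 3200
  i=5: min(200*2^5, 4220) = 4220
  i=6: min(200*2^6, 4220) = 4220
  i=7: min(200*2^7, 4220) = 4220
  i=8: min(200*2^8, 4220) = 4220
  i=9: min(200*2^9, 4220) = 4220
  i=10: min(200*2^10, 4220) = 4220
  i=11: min(200*2^11, 4220) = 4220

Answer: 200 400 800 1600 3200 4220 4220 4220 4220 4220 4220 4220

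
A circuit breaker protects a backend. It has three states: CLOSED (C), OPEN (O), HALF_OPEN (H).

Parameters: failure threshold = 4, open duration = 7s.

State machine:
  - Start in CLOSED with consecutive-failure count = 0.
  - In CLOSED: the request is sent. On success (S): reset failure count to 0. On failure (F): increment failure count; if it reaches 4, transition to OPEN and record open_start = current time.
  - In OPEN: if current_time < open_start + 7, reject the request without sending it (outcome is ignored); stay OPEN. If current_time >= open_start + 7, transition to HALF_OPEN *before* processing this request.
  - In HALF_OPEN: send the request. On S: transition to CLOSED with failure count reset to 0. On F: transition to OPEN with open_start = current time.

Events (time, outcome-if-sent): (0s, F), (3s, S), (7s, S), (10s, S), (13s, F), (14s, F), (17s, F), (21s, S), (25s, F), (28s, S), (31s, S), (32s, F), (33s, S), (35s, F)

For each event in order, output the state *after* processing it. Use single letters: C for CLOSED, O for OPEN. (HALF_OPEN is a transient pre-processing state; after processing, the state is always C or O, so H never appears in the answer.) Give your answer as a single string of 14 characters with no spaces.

Answer: CCCCCCCCCCCCCC

Derivation:
State after each event:
  event#1 t=0s outcome=F: state=CLOSED
  event#2 t=3s outcome=S: state=CLOSED
  event#3 t=7s outcome=S: state=CLOSED
  event#4 t=10s outcome=S: state=CLOSED
  event#5 t=13s outcome=F: state=CLOSED
  event#6 t=14s outcome=F: state=CLOSED
  event#7 t=17s outcome=F: state=CLOSED
  event#8 t=21s outcome=S: state=CLOSED
  event#9 t=25s outcome=F: state=CLOSED
  event#10 t=28s outcome=S: state=CLOSED
  event#11 t=31s outcome=S: state=CLOSED
  event#12 t=32s outcome=F: state=CLOSED
  event#13 t=33s outcome=S: state=CLOSED
  event#14 t=35s outcome=F: state=CLOSED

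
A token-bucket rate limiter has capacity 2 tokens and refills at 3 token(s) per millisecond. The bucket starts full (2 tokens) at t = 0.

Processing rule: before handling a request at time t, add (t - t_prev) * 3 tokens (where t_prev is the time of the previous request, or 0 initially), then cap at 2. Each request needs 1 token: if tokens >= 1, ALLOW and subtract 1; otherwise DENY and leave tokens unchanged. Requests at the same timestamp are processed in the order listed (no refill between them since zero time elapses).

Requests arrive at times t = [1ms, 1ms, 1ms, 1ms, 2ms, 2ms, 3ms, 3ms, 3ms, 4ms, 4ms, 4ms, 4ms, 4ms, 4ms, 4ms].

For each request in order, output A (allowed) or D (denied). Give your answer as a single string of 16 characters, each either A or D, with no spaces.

Answer: AADDAAAADAADDDDD

Derivation:
Simulating step by step:
  req#1 t=1ms: ALLOW
  req#2 t=1ms: ALLOW
  req#3 t=1ms: DENY
  req#4 t=1ms: DENY
  req#5 t=2ms: ALLOW
  req#6 t=2ms: ALLOW
  req#7 t=3ms: ALLOW
  req#8 t=3ms: ALLOW
  req#9 t=3ms: DENY
  req#10 t=4ms: ALLOW
  req#11 t=4ms: ALLOW
  req#12 t=4ms: DENY
  req#13 t=4ms: DENY
  req#14 t=4ms: DENY
  req#15 t=4ms: DENY
  req#16 t=4ms: DENY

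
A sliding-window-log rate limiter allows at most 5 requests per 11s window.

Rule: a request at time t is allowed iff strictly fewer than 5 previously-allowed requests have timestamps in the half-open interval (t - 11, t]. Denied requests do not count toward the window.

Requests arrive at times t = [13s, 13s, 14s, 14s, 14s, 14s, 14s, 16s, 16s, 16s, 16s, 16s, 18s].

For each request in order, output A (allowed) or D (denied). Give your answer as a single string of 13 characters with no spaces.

Tracking allowed requests in the window:
  req#1 t=13s: ALLOW
  req#2 t=13s: ALLOW
  req#3 t=14s: ALLOW
  req#4 t=14s: ALLOW
  req#5 t=14s: ALLOW
  req#6 t=14s: DENY
  req#7 t=14s: DENY
  req#8 t=16s: DENY
  req#9 t=16s: DENY
  req#10 t=16s: DENY
  req#11 t=16s: DENY
  req#12 t=16s: DENY
  req#13 t=18s: DENY

Answer: AAAAADDDDDDDD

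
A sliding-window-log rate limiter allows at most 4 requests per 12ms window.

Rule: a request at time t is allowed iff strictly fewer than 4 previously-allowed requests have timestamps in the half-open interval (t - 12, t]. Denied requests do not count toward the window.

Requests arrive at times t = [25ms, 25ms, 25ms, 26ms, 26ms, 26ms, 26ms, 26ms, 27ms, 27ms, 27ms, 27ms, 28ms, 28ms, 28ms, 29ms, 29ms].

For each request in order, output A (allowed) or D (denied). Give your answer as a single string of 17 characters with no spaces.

Answer: AAAADDDDDDDDDDDDD

Derivation:
Tracking allowed requests in the window:
  req#1 t=25ms: ALLOW
  req#2 t=25ms: ALLOW
  req#3 t=25ms: ALLOW
  req#4 t=26ms: ALLOW
  req#5 t=26ms: DENY
  req#6 t=26ms: DENY
  req#7 t=26ms: DENY
  req#8 t=26ms: DENY
  req#9 t=27ms: DENY
  req#10 t=27ms: DENY
  req#11 t=27ms: DENY
  req#12 t=27ms: DENY
  req#13 t=28ms: DENY
  req#14 t=28ms: DENY
  req#15 t=28ms: DENY
  req#16 t=29ms: DENY
  req#17 t=29ms: DENY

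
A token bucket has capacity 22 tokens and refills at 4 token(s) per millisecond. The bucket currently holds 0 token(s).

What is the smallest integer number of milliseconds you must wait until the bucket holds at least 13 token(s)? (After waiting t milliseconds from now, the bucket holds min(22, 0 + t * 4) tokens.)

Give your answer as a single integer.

Need 0 + t * 4 >= 13, so t >= 13/4.
Smallest integer t = ceil(13/4) = 4.

Answer: 4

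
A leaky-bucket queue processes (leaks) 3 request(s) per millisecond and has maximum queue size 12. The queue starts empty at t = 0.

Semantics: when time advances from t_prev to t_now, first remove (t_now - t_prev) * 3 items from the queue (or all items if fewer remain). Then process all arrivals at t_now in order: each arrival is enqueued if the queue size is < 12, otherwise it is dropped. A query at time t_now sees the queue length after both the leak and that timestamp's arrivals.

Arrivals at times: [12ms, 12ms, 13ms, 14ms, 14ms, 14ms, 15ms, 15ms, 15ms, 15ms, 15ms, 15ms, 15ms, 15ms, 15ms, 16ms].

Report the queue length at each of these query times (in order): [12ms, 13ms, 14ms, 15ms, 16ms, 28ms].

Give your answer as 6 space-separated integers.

Queue lengths at query times:
  query t=12ms: backlog = 2
  query t=13ms: backlog = 1
  query t=14ms: backlog = 3
  query t=15ms: backlog = 9
  query t=16ms: backlog = 7
  query t=28ms: backlog = 0

Answer: 2 1 3 9 7 0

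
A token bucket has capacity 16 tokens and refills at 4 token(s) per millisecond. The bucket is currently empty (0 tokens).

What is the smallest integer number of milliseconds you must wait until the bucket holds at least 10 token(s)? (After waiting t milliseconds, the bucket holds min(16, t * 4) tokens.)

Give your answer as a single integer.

Need t * 4 >= 10, so t >= 10/4.
Smallest integer t = ceil(10/4) = 3.

Answer: 3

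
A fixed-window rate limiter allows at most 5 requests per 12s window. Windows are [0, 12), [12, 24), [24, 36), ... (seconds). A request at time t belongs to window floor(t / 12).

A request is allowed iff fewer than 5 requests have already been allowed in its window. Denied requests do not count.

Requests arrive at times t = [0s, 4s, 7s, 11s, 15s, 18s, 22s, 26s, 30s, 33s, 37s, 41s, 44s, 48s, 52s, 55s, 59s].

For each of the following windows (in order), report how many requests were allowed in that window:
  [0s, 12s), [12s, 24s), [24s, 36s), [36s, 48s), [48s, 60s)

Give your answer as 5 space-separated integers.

Processing requests:
  req#1 t=0s (window 0): ALLOW
  req#2 t=4s (window 0): ALLOW
  req#3 t=7s (window 0): ALLOW
  req#4 t=11s (window 0): ALLOW
  req#5 t=15s (window 1): ALLOW
  req#6 t=18s (window 1): ALLOW
  req#7 t=22s (window 1): ALLOW
  req#8 t=26s (window 2): ALLOW
  req#9 t=30s (window 2): ALLOW
  req#10 t=33s (window 2): ALLOW
  req#11 t=37s (window 3): ALLOW
  req#12 t=41s (window 3): ALLOW
  req#13 t=44s (window 3): ALLOW
  req#14 t=48s (window 4): ALLOW
  req#15 t=52s (window 4): ALLOW
  req#16 t=55s (window 4): ALLOW
  req#17 t=59s (window 4): ALLOW

Allowed counts by window: 4 3 3 3 4

Answer: 4 3 3 3 4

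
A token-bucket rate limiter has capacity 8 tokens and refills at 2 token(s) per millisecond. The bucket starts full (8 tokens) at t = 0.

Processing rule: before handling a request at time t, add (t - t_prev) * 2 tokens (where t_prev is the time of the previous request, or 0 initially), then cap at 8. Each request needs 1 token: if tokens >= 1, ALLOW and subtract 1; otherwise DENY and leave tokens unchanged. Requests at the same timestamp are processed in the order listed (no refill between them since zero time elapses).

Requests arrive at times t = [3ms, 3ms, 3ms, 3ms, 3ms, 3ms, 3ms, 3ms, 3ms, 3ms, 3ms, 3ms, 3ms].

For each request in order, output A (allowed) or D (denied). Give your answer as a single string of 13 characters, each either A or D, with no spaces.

Answer: AAAAAAAADDDDD

Derivation:
Simulating step by step:
  req#1 t=3ms: ALLOW
  req#2 t=3ms: ALLOW
  req#3 t=3ms: ALLOW
  req#4 t=3ms: ALLOW
  req#5 t=3ms: ALLOW
  req#6 t=3ms: ALLOW
  req#7 t=3ms: ALLOW
  req#8 t=3ms: ALLOW
  req#9 t=3ms: DENY
  req#10 t=3ms: DENY
  req#11 t=3ms: DENY
  req#12 t=3ms: DENY
  req#13 t=3ms: DENY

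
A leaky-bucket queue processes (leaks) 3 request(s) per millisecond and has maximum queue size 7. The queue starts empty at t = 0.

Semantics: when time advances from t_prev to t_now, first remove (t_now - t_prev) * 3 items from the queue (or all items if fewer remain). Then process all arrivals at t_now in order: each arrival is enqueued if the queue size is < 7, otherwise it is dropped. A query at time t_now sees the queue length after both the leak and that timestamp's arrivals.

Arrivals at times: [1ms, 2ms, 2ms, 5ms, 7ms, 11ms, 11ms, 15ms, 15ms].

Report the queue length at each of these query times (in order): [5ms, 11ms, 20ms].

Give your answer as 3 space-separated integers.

Queue lengths at query times:
  query t=5ms: backlog = 1
  query t=11ms: backlog = 2
  query t=20ms: backlog = 0

Answer: 1 2 0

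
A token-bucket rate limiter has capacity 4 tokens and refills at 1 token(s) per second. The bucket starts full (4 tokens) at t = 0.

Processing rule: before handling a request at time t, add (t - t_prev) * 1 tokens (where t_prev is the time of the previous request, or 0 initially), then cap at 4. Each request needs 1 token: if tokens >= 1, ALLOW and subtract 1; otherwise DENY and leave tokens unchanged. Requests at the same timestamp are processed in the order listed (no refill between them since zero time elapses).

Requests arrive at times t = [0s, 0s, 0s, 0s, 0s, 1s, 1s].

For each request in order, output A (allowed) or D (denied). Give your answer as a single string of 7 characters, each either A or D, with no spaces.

Simulating step by step:
  req#1 t=0s: ALLOW
  req#2 t=0s: ALLOW
  req#3 t=0s: ALLOW
  req#4 t=0s: ALLOW
  req#5 t=0s: DENY
  req#6 t=1s: ALLOW
  req#7 t=1s: DENY

Answer: AAAADAD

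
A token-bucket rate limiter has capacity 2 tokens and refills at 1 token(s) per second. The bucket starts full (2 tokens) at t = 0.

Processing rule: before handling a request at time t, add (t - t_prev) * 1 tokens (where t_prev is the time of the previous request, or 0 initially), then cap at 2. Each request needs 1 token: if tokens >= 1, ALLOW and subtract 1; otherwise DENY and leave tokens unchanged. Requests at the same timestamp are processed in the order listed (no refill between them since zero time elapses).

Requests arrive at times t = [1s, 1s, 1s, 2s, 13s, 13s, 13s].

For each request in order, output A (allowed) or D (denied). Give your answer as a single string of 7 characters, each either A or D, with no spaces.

Simulating step by step:
  req#1 t=1s: ALLOW
  req#2 t=1s: ALLOW
  req#3 t=1s: DENY
  req#4 t=2s: ALLOW
  req#5 t=13s: ALLOW
  req#6 t=13s: ALLOW
  req#7 t=13s: DENY

Answer: AADAAAD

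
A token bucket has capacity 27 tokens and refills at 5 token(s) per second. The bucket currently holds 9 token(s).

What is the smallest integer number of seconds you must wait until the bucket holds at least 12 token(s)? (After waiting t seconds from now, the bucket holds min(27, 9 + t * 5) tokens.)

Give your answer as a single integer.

Need 9 + t * 5 >= 12, so t >= 3/5.
Smallest integer t = ceil(3/5) = 1.

Answer: 1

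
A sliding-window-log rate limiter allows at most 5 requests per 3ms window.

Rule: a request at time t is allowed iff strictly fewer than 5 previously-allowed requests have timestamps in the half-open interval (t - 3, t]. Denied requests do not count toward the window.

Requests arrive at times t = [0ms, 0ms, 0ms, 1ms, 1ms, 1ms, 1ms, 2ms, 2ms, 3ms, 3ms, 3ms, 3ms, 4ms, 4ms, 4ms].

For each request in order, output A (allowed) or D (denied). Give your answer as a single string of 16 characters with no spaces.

Tracking allowed requests in the window:
  req#1 t=0ms: ALLOW
  req#2 t=0ms: ALLOW
  req#3 t=0ms: ALLOW
  req#4 t=1ms: ALLOW
  req#5 t=1ms: ALLOW
  req#6 t=1ms: DENY
  req#7 t=1ms: DENY
  req#8 t=2ms: DENY
  req#9 t=2ms: DENY
  req#10 t=3ms: ALLOW
  req#11 t=3ms: ALLOW
  req#12 t=3ms: ALLOW
  req#13 t=3ms: DENY
  req#14 t=4ms: ALLOW
  req#15 t=4ms: ALLOW
  req#16 t=4ms: DENY

Answer: AAAAADDDDAAADAAD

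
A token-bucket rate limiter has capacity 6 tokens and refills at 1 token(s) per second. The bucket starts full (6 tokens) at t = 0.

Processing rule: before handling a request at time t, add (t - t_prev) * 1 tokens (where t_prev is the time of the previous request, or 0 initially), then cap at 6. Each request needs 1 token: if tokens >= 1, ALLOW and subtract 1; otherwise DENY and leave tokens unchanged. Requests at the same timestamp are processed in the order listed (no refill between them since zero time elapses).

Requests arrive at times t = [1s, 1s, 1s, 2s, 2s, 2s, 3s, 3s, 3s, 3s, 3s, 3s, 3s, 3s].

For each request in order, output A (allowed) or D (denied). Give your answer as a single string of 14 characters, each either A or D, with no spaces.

Answer: AAAAAAAADDDDDD

Derivation:
Simulating step by step:
  req#1 t=1s: ALLOW
  req#2 t=1s: ALLOW
  req#3 t=1s: ALLOW
  req#4 t=2s: ALLOW
  req#5 t=2s: ALLOW
  req#6 t=2s: ALLOW
  req#7 t=3s: ALLOW
  req#8 t=3s: ALLOW
  req#9 t=3s: DENY
  req#10 t=3s: DENY
  req#11 t=3s: DENY
  req#12 t=3s: DENY
  req#13 t=3s: DENY
  req#14 t=3s: DENY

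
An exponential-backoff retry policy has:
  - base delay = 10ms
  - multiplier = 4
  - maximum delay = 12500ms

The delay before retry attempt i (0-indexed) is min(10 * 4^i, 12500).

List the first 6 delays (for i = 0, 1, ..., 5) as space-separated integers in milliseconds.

Computing each delay:
  i=0: min(10*4^0, 12500) = 10
  i=1: min(10*4^1, 12500) = 40
  i=2: min(10*4^2, 12500) = 160
  i=3: min(10*4^3, 12500) = 640
  i=4: min(10*4^4, 12500) = 2560
  i=5: min(10*4^5, 12500) = 10240

Answer: 10 40 160 640 2560 10240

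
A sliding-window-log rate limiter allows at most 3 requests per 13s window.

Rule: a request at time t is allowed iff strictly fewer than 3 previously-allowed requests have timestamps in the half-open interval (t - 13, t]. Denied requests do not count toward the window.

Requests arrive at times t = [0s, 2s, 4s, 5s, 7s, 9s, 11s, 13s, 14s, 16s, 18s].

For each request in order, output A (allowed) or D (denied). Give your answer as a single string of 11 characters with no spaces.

Tracking allowed requests in the window:
  req#1 t=0s: ALLOW
  req#2 t=2s: ALLOW
  req#3 t=4s: ALLOW
  req#4 t=5s: DENY
  req#5 t=7s: DENY
  req#6 t=9s: DENY
  req#7 t=11s: DENY
  req#8 t=13s: ALLOW
  req#9 t=14s: DENY
  req#10 t=16s: ALLOW
  req#11 t=18s: ALLOW

Answer: AAADDDDADAA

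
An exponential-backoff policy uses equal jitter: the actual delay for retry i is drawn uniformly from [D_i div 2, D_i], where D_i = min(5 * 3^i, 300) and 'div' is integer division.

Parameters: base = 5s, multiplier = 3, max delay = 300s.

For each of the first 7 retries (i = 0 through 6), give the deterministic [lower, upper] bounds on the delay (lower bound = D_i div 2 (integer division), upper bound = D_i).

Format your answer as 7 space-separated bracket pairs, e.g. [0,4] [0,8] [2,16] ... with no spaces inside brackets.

Answer: [2,5] [7,15] [22,45] [67,135] [150,300] [150,300] [150,300]

Derivation:
Computing bounds per retry:
  i=0: D_i=min(5*3^0,300)=5, bounds=[2,5]
  i=1: D_i=min(5*3^1,300)=15, bounds=[7,15]
  i=2: D_i=min(5*3^2,300)=45, bounds=[22,45]
  i=3: D_i=min(5*3^3,300)=135, bounds=[67,135]
  i=4: D_i=min(5*3^4,300)=300, bounds=[150,300]
  i=5: D_i=min(5*3^5,300)=300, bounds=[150,300]
  i=6: D_i=min(5*3^6,300)=300, bounds=[150,300]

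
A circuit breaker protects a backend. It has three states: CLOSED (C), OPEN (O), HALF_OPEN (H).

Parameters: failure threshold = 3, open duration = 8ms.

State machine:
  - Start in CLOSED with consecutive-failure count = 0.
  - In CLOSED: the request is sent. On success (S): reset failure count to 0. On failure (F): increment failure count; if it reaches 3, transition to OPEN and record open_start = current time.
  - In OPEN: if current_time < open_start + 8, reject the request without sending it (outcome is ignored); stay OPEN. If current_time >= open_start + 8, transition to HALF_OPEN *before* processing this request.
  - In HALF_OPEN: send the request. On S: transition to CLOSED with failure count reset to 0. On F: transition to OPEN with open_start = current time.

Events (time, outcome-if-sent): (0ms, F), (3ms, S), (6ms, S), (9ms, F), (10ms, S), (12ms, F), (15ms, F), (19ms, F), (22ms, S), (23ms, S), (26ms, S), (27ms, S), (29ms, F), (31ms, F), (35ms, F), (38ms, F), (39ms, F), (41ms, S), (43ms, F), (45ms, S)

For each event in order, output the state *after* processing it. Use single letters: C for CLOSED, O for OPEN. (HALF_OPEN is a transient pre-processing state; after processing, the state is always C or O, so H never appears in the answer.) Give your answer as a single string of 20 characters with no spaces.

Answer: CCCCCCCOOOOCCCOOOOOO

Derivation:
State after each event:
  event#1 t=0ms outcome=F: state=CLOSED
  event#2 t=3ms outcome=S: state=CLOSED
  event#3 t=6ms outcome=S: state=CLOSED
  event#4 t=9ms outcome=F: state=CLOSED
  event#5 t=10ms outcome=S: state=CLOSED
  event#6 t=12ms outcome=F: state=CLOSED
  event#7 t=15ms outcome=F: state=CLOSED
  event#8 t=19ms outcome=F: state=OPEN
  event#9 t=22ms outcome=S: state=OPEN
  event#10 t=23ms outcome=S: state=OPEN
  event#11 t=26ms outcome=S: state=OPEN
  event#12 t=27ms outcome=S: state=CLOSED
  event#13 t=29ms outcome=F: state=CLOSED
  event#14 t=31ms outcome=F: state=CLOSED
  event#15 t=35ms outcome=F: state=OPEN
  event#16 t=38ms outcome=F: state=OPEN
  event#17 t=39ms outcome=F: state=OPEN
  event#18 t=41ms outcome=S: state=OPEN
  event#19 t=43ms outcome=F: state=OPEN
  event#20 t=45ms outcome=S: state=OPEN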